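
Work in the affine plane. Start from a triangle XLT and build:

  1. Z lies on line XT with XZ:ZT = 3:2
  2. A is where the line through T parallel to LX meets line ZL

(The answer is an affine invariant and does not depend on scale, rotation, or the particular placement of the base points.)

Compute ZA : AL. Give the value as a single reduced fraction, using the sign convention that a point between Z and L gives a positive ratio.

Work in coordinates with X = (0, 0), L = (1, 0), T = (0, 1).
1. Z lies on line XT with XZ:ZT = 3:2 ⇒ Z = (0, 3/5)
2. A is where the line through T parallel to LX meets line ZL ⇒ A = (-2/3, 1)
A = Z + t·(L−Z) with t = -2/3, so ZA:AL = t:(1−t) = -2/3:5/3

ZA:AL = -2/5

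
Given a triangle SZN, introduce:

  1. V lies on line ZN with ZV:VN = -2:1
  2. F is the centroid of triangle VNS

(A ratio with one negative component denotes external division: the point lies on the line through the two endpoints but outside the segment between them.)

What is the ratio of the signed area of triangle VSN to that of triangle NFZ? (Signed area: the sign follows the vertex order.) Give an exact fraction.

[VSN]:[NFZ] = 3

Set S = (0, 0), Z = (1, 0), N = (0, 1); any affine frame gives the same invariant.
1. V lies on line ZN with ZV:VN = -2:1 ⇒ V = (-1, 2)
2. F is the centroid of triangle VNS ⇒ F = (-1/3, 1)
2·[VSN] = 1, 2·[NFZ] = 1/3
[VSN]:[NFZ] = 1:1/3 = 3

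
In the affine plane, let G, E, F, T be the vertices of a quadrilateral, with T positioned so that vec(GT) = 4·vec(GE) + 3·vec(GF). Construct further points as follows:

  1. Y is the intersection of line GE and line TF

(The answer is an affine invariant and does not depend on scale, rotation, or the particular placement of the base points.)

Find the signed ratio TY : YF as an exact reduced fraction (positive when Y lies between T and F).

TY:YF = -3

Work in coordinates with G = (0, 0), E = (1, 0), F = (0, 1), T = (4, 3).
1. Y is the intersection of line GE and line TF ⇒ Y = (-2, 0)
Y = T + t·(F−T) with t = 3/2, so TY:YF = t:(1−t) = 3/2:-1/2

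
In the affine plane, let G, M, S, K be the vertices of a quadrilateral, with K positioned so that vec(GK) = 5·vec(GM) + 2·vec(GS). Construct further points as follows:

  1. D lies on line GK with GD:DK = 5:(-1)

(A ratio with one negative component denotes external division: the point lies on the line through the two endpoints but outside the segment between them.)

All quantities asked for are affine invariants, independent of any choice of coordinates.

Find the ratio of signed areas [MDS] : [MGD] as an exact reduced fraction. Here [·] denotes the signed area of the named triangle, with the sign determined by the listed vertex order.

[MDS]:[MGD] = -31/10

Set G = (0, 0), M = (1, 0), S = (0, 1), K = (5, 2); any affine frame gives the same invariant.
1. D lies on line GK with GD:DK = 5:(-1) ⇒ D = (25/4, 5/2)
2·[MDS] = 31/4, 2·[MGD] = -5/2
[MDS]:[MGD] = 31/4:-5/2 = -31/10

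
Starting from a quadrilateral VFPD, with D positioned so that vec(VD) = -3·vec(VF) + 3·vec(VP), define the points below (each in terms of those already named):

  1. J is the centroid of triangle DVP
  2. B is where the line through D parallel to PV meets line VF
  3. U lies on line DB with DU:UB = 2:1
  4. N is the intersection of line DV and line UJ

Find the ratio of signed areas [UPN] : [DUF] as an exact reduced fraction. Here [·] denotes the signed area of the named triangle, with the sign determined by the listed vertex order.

[UPN]:[DUF] = 3/28

Choose coordinates V = (0, 0), F = (1, 0), P = (0, 1), D = (-3, 3).
1. J is the centroid of triangle DVP ⇒ J = (-1, 4/3)
2. B is where the line through D parallel to PV meets line VF ⇒ B = (-3, 0)
3. U lies on line DB with DU:UB = 2:1 ⇒ U = (-3, 1)
4. N is the intersection of line DV and line UJ ⇒ N = (-9/7, 9/7)
2·[UPN] = 6/7, 2·[DUF] = 8
[UPN]:[DUF] = 6/7:8 = 3/28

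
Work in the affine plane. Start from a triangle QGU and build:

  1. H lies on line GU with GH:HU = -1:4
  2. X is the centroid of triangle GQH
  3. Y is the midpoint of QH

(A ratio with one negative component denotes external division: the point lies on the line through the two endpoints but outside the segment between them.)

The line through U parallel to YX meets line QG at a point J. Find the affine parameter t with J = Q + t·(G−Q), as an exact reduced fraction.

Work in coordinates with Q = (0, 0), G = (1, 0), U = (0, 1).
1. H lies on line GU with GH:HU = -1:4 ⇒ H = (4/3, -1/3)
2. X is the centroid of triangle GQH ⇒ X = (7/9, -1/9)
3. Y is the midpoint of QH ⇒ Y = (2/3, -1/6)
through U parallel to YX: direction (1/9, 1/18); meets QG at J = (-2, 0)
J = Q + t·(G−Q) with t = -2

t = -2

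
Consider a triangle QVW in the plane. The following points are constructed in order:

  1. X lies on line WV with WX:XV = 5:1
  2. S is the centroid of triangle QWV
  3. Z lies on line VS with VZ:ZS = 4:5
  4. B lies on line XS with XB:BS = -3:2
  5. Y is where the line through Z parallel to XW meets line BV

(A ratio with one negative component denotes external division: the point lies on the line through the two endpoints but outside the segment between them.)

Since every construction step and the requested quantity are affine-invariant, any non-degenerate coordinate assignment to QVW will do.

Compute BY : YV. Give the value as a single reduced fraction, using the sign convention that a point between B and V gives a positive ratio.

BY:YV = 23/4

Assign Q = (0, 0), V = (1, 0), W = (0, 1) — the answer is frame-independent, so this choice is without loss of generality.
1. X lies on line WV with WX:XV = 5:1 ⇒ X = (5/6, 1/6)
2. S is the centroid of triangle QWV ⇒ S = (1/3, 1/3)
3. Z lies on line VS with VZ:ZS = 4:5 ⇒ Z = (19/27, 4/27)
4. B lies on line XS with XB:BS = -3:2 ⇒ B = (-2/3, 2/3)
5. Y is where the line through Z parallel to XW meets line BV ⇒ Y = (61/81, 8/81)
Y = B + t·(V−B) with t = 23/27, so BY:YV = t:(1−t) = 23/27:4/27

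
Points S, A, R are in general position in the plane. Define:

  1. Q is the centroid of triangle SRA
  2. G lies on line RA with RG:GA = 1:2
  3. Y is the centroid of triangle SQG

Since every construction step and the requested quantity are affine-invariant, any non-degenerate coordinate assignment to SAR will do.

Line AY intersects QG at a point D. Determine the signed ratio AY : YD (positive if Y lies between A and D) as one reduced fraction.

AY:YD = -7

Choose coordinates S = (0, 0), A = (1, 0), R = (0, 1).
1. Q is the centroid of triangle SRA ⇒ Q = (1/3, 1/3)
2. G lies on line RA with RG:GA = 1:2 ⇒ G = (1/3, 2/3)
3. Y is the centroid of triangle SQG ⇒ Y = (2/9, 1/3)
line AY meets QG at D = (1/3, 2/7)
Y = A + t·(D−A) with t = 7/6, so AY:YD = 7/6:-1/6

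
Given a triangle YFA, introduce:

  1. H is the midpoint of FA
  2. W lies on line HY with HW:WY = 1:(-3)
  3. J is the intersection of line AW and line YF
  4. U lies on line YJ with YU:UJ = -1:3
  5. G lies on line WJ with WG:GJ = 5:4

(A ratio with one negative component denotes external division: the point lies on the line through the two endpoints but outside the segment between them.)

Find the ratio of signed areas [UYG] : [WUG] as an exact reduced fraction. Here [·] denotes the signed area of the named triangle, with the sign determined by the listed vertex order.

Set Y = (0, 0), F = (1, 0), A = (0, 1); any affine frame gives the same invariant.
1. H is the midpoint of FA ⇒ H = (1/2, 1/2)
2. W lies on line HY with HW:WY = 1:(-3) ⇒ W = (3/4, 3/4)
3. J is the intersection of line AW and line YF ⇒ J = (3, 0)
4. U lies on line YJ with YU:UJ = -1:3 ⇒ U = (-3/2, 0)
5. G lies on line WJ with WG:GJ = 5:4 ⇒ G = (2, 1/3)
2·[UYG] = 1/2, 2·[WUG] = 15/8
[UYG]:[WUG] = 1/2:15/8 = 4/15

[UYG]:[WUG] = 4/15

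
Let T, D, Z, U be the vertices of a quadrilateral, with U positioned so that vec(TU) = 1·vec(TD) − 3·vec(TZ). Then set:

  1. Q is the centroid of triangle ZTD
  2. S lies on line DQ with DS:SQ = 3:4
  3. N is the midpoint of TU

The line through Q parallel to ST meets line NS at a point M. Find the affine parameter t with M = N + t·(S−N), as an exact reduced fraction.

Assign T = (0, 0), D = (1, 0), Z = (0, 1), U = (1, -3) — the answer is frame-independent, so this choice is without loss of generality.
1. Q is the centroid of triangle ZTD ⇒ Q = (1/3, 1/3)
2. S lies on line DQ with DS:SQ = 3:4 ⇒ S = (5/7, 1/7)
3. N is the midpoint of TU ⇒ N = (1/2, -3/2)
through Q parallel to ST: direction (-5/7, -1/7); meets NS at M = (3/4, 5/12)
M = N + t·(S−N) with t = 7/6

t = 7/6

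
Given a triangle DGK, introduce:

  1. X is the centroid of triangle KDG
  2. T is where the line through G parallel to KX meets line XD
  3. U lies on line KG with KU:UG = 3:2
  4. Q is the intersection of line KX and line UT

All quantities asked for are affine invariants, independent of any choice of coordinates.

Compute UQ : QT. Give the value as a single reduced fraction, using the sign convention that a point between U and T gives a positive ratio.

Set D = (0, 0), G = (1, 0), K = (0, 1); any affine frame gives the same invariant.
1. X is the centroid of triangle KDG ⇒ X = (1/3, 1/3)
2. T is where the line through G parallel to KX meets line XD ⇒ T = (2/3, 2/3)
3. U lies on line KG with KU:UG = 3:2 ⇒ U = (3/5, 2/5)
4. Q is the intersection of line KX and line UT ⇒ Q = (1/2, 0)
Q = U + t·(T−U) with t = -3/2, so UQ:QT = t:(1−t) = -3/2:5/2

UQ:QT = -3/5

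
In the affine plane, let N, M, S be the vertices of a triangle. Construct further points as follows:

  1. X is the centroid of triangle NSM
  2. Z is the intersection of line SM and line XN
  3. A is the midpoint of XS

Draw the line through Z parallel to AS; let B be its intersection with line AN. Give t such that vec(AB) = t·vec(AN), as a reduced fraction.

t = -1/2

Set N = (0, 0), M = (1, 0), S = (0, 1); any affine frame gives the same invariant.
1. X is the centroid of triangle NSM ⇒ X = (1/3, 1/3)
2. Z is the intersection of line SM and line XN ⇒ Z = (1/2, 1/2)
3. A is the midpoint of XS ⇒ A = (1/6, 2/3)
through Z parallel to AS: direction (-1/6, 1/3); meets AN at B = (1/4, 1)
B = A + t·(N−A) with t = -1/2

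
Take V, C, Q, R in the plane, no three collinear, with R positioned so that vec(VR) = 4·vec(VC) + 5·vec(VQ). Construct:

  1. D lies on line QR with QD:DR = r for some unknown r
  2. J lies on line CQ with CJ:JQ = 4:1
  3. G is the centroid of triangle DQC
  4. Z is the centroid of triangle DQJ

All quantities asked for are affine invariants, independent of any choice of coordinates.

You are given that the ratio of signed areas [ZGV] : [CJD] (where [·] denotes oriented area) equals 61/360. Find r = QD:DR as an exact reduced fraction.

r = 5/2

Work in coordinates with V = (0, 0), C = (1, 0), Q = (0, 1), R = (4, 5).
1. With QD:DR = r, write λ = r/(r+1) so D = Q + λ·(R−Q); D is affine-linear in λ
2. J lies on line CQ with CJ:JQ = 4:1 ⇒ J = (1/5, 4/5)
3. G is the centroid of triangle DQC ⇒ G is an affine combination of earlier points and hence also affine-linear in λ
4. Z is the centroid of triangle DQJ ⇒ Z is an affine combination of earlier points and hence also affine-linear in λ
Every point depending on D is an affine combination of D and λ-independent points, so each such coordinate is linear in λ; the λ² term in each signed area is a multiple of (R−Q)×(R−Q) = 0, so 2·[ZGV] and 2·[CJD] are each linear in λ. Evaluating at λ=0 and λ=1:
  2·[ZGV] = -32/45·λ − 4/15,   2·[CJD] = -32/5·λ
So [ZGV]:[CJD] = (-32/45·λ − 4/15) / (-32/5·λ). Setting this equal to 61/360:
  -32/45·λ − 4/15 = 61/360·(-32/5·λ)  ⇒  λ = 5/7
Then r = λ/(1−λ) = (5/7)/(2/7) = 5/2. Check: with r = 5/2, D = (20/7, 27/7) and [ZGV]:[CJD] = 61/360 as required.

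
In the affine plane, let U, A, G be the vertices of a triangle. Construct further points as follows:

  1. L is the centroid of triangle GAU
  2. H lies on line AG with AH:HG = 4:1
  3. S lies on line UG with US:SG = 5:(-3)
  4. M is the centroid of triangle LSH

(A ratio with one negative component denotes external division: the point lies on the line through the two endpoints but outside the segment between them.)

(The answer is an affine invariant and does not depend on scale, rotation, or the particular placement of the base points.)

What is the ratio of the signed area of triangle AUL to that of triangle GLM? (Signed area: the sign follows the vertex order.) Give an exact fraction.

[AUL]:[GLM] = -30/17

Assign U = (0, 0), A = (1, 0), G = (0, 1) — the answer is frame-independent, so this choice is without loss of generality.
1. L is the centroid of triangle GAU ⇒ L = (1/3, 1/3)
2. H lies on line AG with AH:HG = 4:1 ⇒ H = (1/5, 4/5)
3. S lies on line UG with US:SG = 5:(-3) ⇒ S = (0, 5/2)
4. M is the centroid of triangle LSH ⇒ M = (8/45, 109/90)
2·[AUL] = -1/3, 2·[GLM] = 17/90
[AUL]:[GLM] = -1/3:17/90 = -30/17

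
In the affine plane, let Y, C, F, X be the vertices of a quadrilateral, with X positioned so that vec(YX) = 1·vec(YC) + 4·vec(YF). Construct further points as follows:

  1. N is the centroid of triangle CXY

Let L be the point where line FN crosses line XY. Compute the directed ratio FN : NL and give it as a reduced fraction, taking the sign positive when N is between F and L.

Work in coordinates with Y = (0, 0), C = (1, 0), F = (0, 1), X = (1, 4).
1. N is the centroid of triangle CXY ⇒ N = (2/3, 4/3)
line FN meets XY at L = (2/7, 8/7)
N = F + t·(L−F) with t = 7/3, so FN:NL = 7/3:-4/3

FN:NL = -7/4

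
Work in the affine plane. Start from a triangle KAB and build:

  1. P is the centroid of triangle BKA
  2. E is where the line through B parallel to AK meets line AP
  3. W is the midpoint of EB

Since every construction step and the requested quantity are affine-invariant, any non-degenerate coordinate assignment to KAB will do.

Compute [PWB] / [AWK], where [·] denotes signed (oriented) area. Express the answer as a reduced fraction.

[PWB]:[AWK] = -1/3

Choose coordinates K = (0, 0), A = (1, 0), B = (0, 1).
1. P is the centroid of triangle BKA ⇒ P = (1/3, 1/3)
2. E is where the line through B parallel to AK meets line AP ⇒ E = (-1, 1)
3. W is the midpoint of EB ⇒ W = (-1/2, 1)
2·[PWB] = -1/3, 2·[AWK] = 1
[PWB]:[AWK] = -1/3:1 = -1/3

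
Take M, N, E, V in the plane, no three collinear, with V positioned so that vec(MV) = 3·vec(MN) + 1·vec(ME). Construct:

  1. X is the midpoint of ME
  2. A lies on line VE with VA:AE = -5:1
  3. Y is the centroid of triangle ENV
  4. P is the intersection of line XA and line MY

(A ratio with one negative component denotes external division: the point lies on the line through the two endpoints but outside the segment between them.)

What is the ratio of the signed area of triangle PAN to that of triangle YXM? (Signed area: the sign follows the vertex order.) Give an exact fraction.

Set M = (0, 0), N = (1, 0), E = (0, 1), V = (3, 1); any affine frame gives the same invariant.
1. X is the midpoint of ME ⇒ X = (0, 1/2)
2. A lies on line VE with VA:AE = -5:1 ⇒ A = (-3/4, 1)
3. Y is the centroid of triangle ENV ⇒ Y = (4/3, 2/3)
4. P is the intersection of line XA and line MY ⇒ P = (3/7, 3/14)
2·[PAN] = -11/56, 2·[YXM] = 2/3
[PAN]:[YXM] = -11/56:2/3 = -33/112

[PAN]:[YXM] = -33/112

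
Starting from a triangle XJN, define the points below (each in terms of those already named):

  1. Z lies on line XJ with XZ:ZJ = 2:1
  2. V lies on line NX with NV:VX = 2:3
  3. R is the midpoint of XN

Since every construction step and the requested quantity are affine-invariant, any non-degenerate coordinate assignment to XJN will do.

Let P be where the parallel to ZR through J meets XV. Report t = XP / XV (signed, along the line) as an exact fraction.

t = 5/4

Work in coordinates with X = (0, 0), J = (1, 0), N = (0, 1).
1. Z lies on line XJ with XZ:ZJ = 2:1 ⇒ Z = (2/3, 0)
2. V lies on line NX with NV:VX = 2:3 ⇒ V = (0, 3/5)
3. R is the midpoint of XN ⇒ R = (0, 1/2)
through J parallel to ZR: direction (-2/3, 1/2); meets XV at P = (0, 3/4)
P = X + t·(V−X) with t = 5/4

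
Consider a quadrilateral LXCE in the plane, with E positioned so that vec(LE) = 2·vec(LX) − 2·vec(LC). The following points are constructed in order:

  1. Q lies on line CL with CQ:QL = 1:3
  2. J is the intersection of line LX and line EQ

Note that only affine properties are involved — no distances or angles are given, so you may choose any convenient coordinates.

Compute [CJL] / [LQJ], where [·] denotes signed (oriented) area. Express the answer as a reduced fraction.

[CJL]:[LQJ] = 4/3

Set L = (0, 0), X = (1, 0), C = (0, 1), E = (2, -2); any affine frame gives the same invariant.
1. Q lies on line CL with CQ:QL = 1:3 ⇒ Q = (0, 3/4)
2. J is the intersection of line LX and line EQ ⇒ J = (6/11, 0)
2·[CJL] = -6/11, 2·[LQJ] = -9/22
[CJL]:[LQJ] = -6/11:-9/22 = 4/3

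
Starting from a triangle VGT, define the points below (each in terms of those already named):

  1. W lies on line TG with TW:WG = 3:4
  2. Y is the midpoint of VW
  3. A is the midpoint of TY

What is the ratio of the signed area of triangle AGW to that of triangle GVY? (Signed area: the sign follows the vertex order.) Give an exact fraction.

Assign V = (0, 0), G = (1, 0), T = (0, 1) — the answer is frame-independent, so this choice is without loss of generality.
1. W lies on line TG with TW:WG = 3:4 ⇒ W = (3/7, 4/7)
2. Y is the midpoint of VW ⇒ Y = (3/14, 2/7)
3. A is the midpoint of TY ⇒ A = (3/28, 9/14)
2·[AGW] = 1/7, 2·[GVY] = -2/7
[AGW]:[GVY] = 1/7:-2/7 = -1/2

[AGW]:[GVY] = -1/2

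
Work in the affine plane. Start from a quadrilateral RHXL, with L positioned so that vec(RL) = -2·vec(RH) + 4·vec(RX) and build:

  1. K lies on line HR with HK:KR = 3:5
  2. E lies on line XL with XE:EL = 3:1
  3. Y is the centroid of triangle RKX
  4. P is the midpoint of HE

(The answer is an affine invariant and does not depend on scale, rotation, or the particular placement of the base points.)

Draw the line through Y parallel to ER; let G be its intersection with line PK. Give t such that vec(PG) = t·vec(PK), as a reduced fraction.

t = -43/39

Work in coordinates with R = (0, 0), H = (1, 0), X = (0, 1), L = (-2, 4).
1. K lies on line HR with HK:KR = 3:5 ⇒ K = (5/8, 0)
2. E lies on line XL with XE:EL = 3:1 ⇒ E = (-3/2, 13/4)
3. Y is the centroid of triangle RKX ⇒ Y = (5/24, 1/3)
4. P is the midpoint of HE ⇒ P = (-1/4, 13/8)
through Y parallel to ER: direction (3/2, -13/4); meets PK at G = (-379/312, 41/12)
G = P + t·(K−P) with t = -43/39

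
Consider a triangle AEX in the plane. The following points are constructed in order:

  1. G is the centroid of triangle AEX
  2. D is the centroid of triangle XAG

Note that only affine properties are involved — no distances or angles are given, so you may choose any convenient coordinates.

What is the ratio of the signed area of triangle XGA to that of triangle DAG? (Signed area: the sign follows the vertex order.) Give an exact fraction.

Assign A = (0, 0), E = (1, 0), X = (0, 1) — the answer is frame-independent, so this choice is without loss of generality.
1. G is the centroid of triangle AEX ⇒ G = (1/3, 1/3)
2. D is the centroid of triangle XAG ⇒ D = (1/9, 4/9)
2·[XGA] = -1/3, 2·[DAG] = 1/9
[XGA]:[DAG] = -1/3:1/9 = -3

[XGA]:[DAG] = -3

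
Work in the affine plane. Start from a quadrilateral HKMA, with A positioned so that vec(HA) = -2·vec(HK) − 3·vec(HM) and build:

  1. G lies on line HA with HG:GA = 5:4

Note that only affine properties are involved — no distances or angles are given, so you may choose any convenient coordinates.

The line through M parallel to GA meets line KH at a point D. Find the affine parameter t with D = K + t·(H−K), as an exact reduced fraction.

t = 5/3

Choose coordinates H = (0, 0), K = (1, 0), M = (0, 1), A = (-2, -3).
1. G lies on line HA with HG:GA = 5:4 ⇒ G = (-10/9, -5/3)
through M parallel to GA: direction (-8/9, -4/3); meets KH at D = (-2/3, 0)
D = K + t·(H−K) with t = 5/3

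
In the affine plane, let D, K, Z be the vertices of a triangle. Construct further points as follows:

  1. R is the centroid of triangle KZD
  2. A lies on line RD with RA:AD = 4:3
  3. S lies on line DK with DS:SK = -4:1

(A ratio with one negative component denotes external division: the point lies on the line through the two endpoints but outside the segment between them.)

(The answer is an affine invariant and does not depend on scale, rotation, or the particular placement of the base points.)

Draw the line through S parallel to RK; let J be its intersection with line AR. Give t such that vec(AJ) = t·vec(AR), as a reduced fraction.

t = 19/12

Work in coordinates with D = (0, 0), K = (1, 0), Z = (0, 1).
1. R is the centroid of triangle KZD ⇒ R = (1/3, 1/3)
2. A lies on line RD with RA:AD = 4:3 ⇒ A = (1/7, 1/7)
3. S lies on line DK with DS:SK = -4:1 ⇒ S = (4/3, 0)
through S parallel to RK: direction (2/3, -1/3); meets AR at J = (4/9, 4/9)
J = A + t·(R−A) with t = 19/12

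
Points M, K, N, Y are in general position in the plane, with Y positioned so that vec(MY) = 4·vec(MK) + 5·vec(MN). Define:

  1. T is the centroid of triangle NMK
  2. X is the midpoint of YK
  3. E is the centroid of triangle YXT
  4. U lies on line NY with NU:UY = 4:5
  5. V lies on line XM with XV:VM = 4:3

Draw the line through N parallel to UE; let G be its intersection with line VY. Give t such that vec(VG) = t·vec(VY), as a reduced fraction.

t = -9/103

Choose coordinates M = (0, 0), K = (1, 0), N = (0, 1), Y = (4, 5).
1. T is the centroid of triangle NMK ⇒ T = (1/3, 1/3)
2. X is the midpoint of YK ⇒ X = (5/2, 5/2)
3. E is the centroid of triangle YXT ⇒ E = (41/18, 47/18)
4. U lies on line NY with NU:UY = 4:5 ⇒ U = (16/9, 25/9)
5. V lies on line XM with XV:VM = 4:3 ⇒ V = (15/14, 15/14)
through N parallel to UE: direction (1/2, -1/6); meets VY at G = (84/103, 75/103)
G = V + t·(Y−V) with t = -9/103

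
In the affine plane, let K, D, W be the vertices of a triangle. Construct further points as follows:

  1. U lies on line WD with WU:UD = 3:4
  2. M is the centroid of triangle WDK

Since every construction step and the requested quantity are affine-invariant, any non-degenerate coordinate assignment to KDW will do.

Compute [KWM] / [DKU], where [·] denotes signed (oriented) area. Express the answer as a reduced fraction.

[KWM]:[DKU] = 7/12

Assign K = (0, 0), D = (1, 0), W = (0, 1) — the answer is frame-independent, so this choice is without loss of generality.
1. U lies on line WD with WU:UD = 3:4 ⇒ U = (3/7, 4/7)
2. M is the centroid of triangle WDK ⇒ M = (1/3, 1/3)
2·[KWM] = -1/3, 2·[DKU] = -4/7
[KWM]:[DKU] = -1/3:-4/7 = 7/12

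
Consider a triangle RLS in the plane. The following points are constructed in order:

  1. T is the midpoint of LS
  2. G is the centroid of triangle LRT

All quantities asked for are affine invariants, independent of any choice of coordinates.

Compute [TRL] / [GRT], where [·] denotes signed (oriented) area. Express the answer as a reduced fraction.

Assign R = (0, 0), L = (1, 0), S = (0, 1) — the answer is frame-independent, so this choice is without loss of generality.
1. T is the midpoint of LS ⇒ T = (1/2, 1/2)
2. G is the centroid of triangle LRT ⇒ G = (1/2, 1/6)
2·[TRL] = 1/2, 2·[GRT] = -1/6
[TRL]:[GRT] = 1/2:-1/6 = -3

[TRL]:[GRT] = -3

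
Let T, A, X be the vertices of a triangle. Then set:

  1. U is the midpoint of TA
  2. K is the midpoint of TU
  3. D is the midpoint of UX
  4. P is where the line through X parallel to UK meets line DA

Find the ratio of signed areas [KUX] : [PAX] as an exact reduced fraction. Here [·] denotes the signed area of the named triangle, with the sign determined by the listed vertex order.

Set T = (0, 0), A = (1, 0), X = (0, 1); any affine frame gives the same invariant.
1. U is the midpoint of TA ⇒ U = (1/2, 0)
2. K is the midpoint of TU ⇒ K = (1/4, 0)
3. D is the midpoint of UX ⇒ D = (1/4, 1/2)
4. P is where the line through X parallel to UK meets line DA ⇒ P = (-1/2, 1)
2·[KUX] = 1/4, 2·[PAX] = 1/2
[KUX]:[PAX] = 1/4:1/2 = 1/2

[KUX]:[PAX] = 1/2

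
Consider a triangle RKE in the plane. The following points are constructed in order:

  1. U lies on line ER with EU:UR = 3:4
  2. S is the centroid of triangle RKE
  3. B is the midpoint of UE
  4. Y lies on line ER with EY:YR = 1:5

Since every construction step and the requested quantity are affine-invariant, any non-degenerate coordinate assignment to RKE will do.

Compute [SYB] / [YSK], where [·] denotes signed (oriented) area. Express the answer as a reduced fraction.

[SYB]:[YSK] = 1/14

Choose coordinates R = (0, 0), K = (1, 0), E = (0, 1).
1. U lies on line ER with EU:UR = 3:4 ⇒ U = (0, 4/7)
2. S is the centroid of triangle RKE ⇒ S = (1/3, 1/3)
3. B is the midpoint of UE ⇒ B = (0, 11/14)
4. Y lies on line ER with EY:YR = 1:5 ⇒ Y = (0, 5/6)
2·[SYB] = 1/63, 2·[YSK] = 2/9
[SYB]:[YSK] = 1/63:2/9 = 1/14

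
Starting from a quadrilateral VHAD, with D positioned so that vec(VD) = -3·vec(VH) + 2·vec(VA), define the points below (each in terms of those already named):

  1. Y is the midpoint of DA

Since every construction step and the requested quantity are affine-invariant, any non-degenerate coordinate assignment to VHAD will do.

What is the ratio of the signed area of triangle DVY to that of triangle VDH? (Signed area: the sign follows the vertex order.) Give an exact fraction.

[DVY]:[VDH] = -3/4

Work in coordinates with V = (0, 0), H = (1, 0), A = (0, 1), D = (-3, 2).
1. Y is the midpoint of DA ⇒ Y = (-3/2, 3/2)
2·[DVY] = 3/2, 2·[VDH] = -2
[DVY]:[VDH] = 3/2:-2 = -3/4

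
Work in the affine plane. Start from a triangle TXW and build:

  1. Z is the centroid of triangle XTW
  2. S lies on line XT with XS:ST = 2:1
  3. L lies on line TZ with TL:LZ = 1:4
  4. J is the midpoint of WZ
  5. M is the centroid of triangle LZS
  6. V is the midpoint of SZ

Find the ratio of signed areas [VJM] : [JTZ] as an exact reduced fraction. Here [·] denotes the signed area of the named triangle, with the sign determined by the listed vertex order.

Set T = (0, 0), X = (1, 0), W = (0, 1); any affine frame gives the same invariant.
1. Z is the centroid of triangle XTW ⇒ Z = (1/3, 1/3)
2. S lies on line XT with XS:ST = 2:1 ⇒ S = (1/3, 0)
3. L lies on line TZ with TL:LZ = 1:4 ⇒ L = (1/15, 1/15)
4. J is the midpoint of WZ ⇒ J = (1/6, 2/3)
5. M is the centroid of triangle LZS ⇒ M = (11/45, 2/15)
6. V is the midpoint of SZ ⇒ V = (1/3, 1/6)
2·[VJM] = 1/20, 2·[JTZ] = 1/6
[VJM]:[JTZ] = 1/20:1/6 = 3/10

[VJM]:[JTZ] = 3/10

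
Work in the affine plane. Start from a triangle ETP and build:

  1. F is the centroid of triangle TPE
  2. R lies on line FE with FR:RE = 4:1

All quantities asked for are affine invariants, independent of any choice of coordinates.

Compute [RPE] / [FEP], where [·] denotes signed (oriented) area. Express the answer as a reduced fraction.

[RPE]:[FEP] = -1/5

Assign E = (0, 0), T = (1, 0), P = (0, 1) — the answer is frame-independent, so this choice is without loss of generality.
1. F is the centroid of triangle TPE ⇒ F = (1/3, 1/3)
2. R lies on line FE with FR:RE = 4:1 ⇒ R = (1/15, 1/15)
2·[RPE] = 1/15, 2·[FEP] = -1/3
[RPE]:[FEP] = 1/15:-1/3 = -1/5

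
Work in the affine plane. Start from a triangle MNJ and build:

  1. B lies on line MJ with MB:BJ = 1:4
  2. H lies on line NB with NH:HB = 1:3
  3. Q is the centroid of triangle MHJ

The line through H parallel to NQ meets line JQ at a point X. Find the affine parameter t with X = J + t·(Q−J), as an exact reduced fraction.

t = 9/8

Set M = (0, 0), N = (1, 0), J = (0, 1); any affine frame gives the same invariant.
1. B lies on line MJ with MB:BJ = 1:4 ⇒ B = (0, 1/5)
2. H lies on line NB with NH:HB = 1:3 ⇒ H = (3/4, 1/20)
3. Q is the centroid of triangle MHJ ⇒ Q = (1/4, 7/20)
through H parallel to NQ: direction (-3/4, 7/20); meets JQ at X = (9/32, 43/160)
X = J + t·(Q−J) with t = 9/8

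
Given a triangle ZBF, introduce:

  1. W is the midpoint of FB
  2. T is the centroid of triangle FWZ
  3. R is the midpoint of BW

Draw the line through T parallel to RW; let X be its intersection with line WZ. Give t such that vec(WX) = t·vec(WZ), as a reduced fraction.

t = 1/3

Choose coordinates Z = (0, 0), B = (1, 0), F = (0, 1).
1. W is the midpoint of FB ⇒ W = (1/2, 1/2)
2. T is the centroid of triangle FWZ ⇒ T = (1/6, 1/2)
3. R is the midpoint of BW ⇒ R = (3/4, 1/4)
through T parallel to RW: direction (-1/4, 1/4); meets WZ at X = (1/3, 1/3)
X = W + t·(Z−W) with t = 1/3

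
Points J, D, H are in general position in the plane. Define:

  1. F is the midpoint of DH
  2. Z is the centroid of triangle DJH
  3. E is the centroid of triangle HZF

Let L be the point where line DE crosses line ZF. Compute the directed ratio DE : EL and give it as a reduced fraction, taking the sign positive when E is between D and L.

Work in coordinates with J = (0, 0), D = (1, 0), H = (0, 1).
1. F is the midpoint of DH ⇒ F = (1/2, 1/2)
2. Z is the centroid of triangle DJH ⇒ Z = (1/3, 1/3)
3. E is the centroid of triangle HZF ⇒ E = (5/18, 11/18)
line DE meets ZF at L = (11/24, 11/24)
E = D + t·(L−D) with t = 4/3, so DE:EL = 4/3:-1/3

DE:EL = -4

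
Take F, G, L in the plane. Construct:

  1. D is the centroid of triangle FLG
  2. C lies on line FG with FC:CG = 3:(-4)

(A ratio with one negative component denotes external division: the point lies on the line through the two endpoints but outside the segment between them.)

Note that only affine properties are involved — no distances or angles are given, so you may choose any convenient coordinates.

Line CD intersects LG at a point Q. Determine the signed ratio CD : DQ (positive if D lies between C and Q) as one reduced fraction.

Choose coordinates F = (0, 0), G = (1, 0), L = (0, 1).
1. D is the centroid of triangle FLG ⇒ D = (1/3, 1/3)
2. C lies on line FG with FC:CG = 3:(-4) ⇒ C = (-3, 0)
line CD meets LG at Q = (7/11, 4/11)
D = C + t·(Q−C) with t = 11/12, so CD:DQ = 11/12:1/12

CD:DQ = 11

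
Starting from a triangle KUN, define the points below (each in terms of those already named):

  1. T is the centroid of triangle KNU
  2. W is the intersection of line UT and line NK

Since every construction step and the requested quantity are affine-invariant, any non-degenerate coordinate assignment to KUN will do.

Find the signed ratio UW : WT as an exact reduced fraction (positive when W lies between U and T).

Work in coordinates with K = (0, 0), U = (1, 0), N = (0, 1).
1. T is the centroid of triangle KNU ⇒ T = (1/3, 1/3)
2. W is the intersection of line UT and line NK ⇒ W = (0, 1/2)
W = U + t·(T−U) with t = 3/2, so UW:WT = t:(1−t) = 3/2:-1/2

UW:WT = -3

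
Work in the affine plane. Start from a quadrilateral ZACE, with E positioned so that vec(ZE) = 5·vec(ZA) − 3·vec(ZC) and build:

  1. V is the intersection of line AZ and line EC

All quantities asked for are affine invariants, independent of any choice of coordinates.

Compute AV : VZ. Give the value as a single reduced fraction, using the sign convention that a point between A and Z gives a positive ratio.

AV:VZ = -1/5

Choose coordinates Z = (0, 0), A = (1, 0), C = (0, 1), E = (5, -3).
1. V is the intersection of line AZ and line EC ⇒ V = (5/4, 0)
V = A + t·(Z−A) with t = -1/4, so AV:VZ = t:(1−t) = -1/4:5/4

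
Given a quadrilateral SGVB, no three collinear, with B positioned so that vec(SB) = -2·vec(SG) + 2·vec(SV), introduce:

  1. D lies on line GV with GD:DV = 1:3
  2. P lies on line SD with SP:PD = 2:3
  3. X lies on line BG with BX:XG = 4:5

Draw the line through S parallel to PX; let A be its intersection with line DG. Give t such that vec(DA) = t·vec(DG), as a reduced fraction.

t = -90

Work in coordinates with S = (0, 0), G = (1, 0), V = (0, 1), B = (-2, 2).
1. D lies on line GV with GD:DV = 1:3 ⇒ D = (3/4, 1/4)
2. P lies on line SD with SP:PD = 2:3 ⇒ P = (3/10, 1/10)
3. X lies on line BG with BX:XG = 4:5 ⇒ X = (-2/3, 10/9)
through S parallel to PX: direction (-29/30, 91/90); meets DG at A = (-87/4, 91/4)
A = D + t·(G−D) with t = -90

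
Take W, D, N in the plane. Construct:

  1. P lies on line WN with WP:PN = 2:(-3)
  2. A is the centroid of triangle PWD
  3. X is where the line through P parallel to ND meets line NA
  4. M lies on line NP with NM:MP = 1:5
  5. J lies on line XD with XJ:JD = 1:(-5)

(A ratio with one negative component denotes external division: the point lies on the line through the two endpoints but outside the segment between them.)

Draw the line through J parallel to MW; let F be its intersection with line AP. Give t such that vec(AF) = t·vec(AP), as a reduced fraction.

t = -17/16

Choose coordinates W = (0, 0), D = (1, 0), N = (0, 1).
1. P lies on line WN with WP:PN = 2:(-3) ⇒ P = (0, -2)
2. A is the centroid of triangle PWD ⇒ A = (1/3, -2/3)
3. X is where the line through P parallel to ND meets line NA ⇒ X = (3/4, -11/4)
4. M lies on line NP with NM:MP = 1:5 ⇒ M = (0, 1/2)
5. J lies on line XD with XJ:JD = 1:(-5) ⇒ J = (11/16, -55/16)
through J parallel to MW: direction (0, -1/2); meets AP at F = (11/16, 3/4)
F = A + t·(P−A) with t = -17/16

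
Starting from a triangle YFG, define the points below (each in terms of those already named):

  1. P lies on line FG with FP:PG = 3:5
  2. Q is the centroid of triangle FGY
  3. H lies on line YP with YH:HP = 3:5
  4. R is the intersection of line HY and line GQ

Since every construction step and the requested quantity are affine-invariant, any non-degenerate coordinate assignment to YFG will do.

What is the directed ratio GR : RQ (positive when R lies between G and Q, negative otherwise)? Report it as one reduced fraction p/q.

Work in coordinates with Y = (0, 0), F = (1, 0), G = (0, 1).
1. P lies on line FG with FP:PG = 3:5 ⇒ P = (5/8, 3/8)
2. Q is the centroid of triangle FGY ⇒ Q = (1/3, 1/3)
3. H lies on line YP with YH:HP = 3:5 ⇒ H = (15/64, 9/64)
4. R is the intersection of line HY and line GQ ⇒ R = (5/13, 3/13)
R = G + t·(Q−G) with t = 15/13, so GR:RQ = t:(1−t) = 15/13:-2/13

GR:RQ = -15/2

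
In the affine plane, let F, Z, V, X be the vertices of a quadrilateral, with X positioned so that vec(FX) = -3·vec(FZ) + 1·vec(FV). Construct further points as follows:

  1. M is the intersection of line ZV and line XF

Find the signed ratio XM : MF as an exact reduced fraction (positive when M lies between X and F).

XM:MF = -3

Choose coordinates F = (0, 0), Z = (1, 0), V = (0, 1), X = (-3, 1).
1. M is the intersection of line ZV and line XF ⇒ M = (3/2, -1/2)
M = X + t·(F−X) with t = 3/2, so XM:MF = t:(1−t) = 3/2:-1/2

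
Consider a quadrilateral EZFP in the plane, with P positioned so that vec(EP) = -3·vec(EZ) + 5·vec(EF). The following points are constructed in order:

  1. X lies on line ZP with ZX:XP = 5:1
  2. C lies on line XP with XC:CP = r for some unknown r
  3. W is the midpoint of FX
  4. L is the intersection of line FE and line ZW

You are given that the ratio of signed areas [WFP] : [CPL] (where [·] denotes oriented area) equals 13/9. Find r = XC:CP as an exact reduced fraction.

Choose coordinates E = (0, 0), Z = (1, 0), F = (0, 1), P = (-3, 5).
1. X lies on line ZP with ZX:XP = 5:1 ⇒ X = (-7/3, 25/6)
2. With XC:CP = r, write λ = r/(r+1) so C = X + λ·(P−X); C is affine-linear in λ
3. W is the midpoint of FX ⇒ W = (-7/6, 31/12)
4. L is the intersection of line FE and line ZW ⇒ L = (0, 31/26)
Every point depending on C is an affine combination of C and λ-independent points, so each such coordinate is linear in λ; the λ² term in each signed area is a multiple of (P−X)×(P−X) = 0, so 2·[WFP] and 2·[CPL] are each linear in λ. Evaluating at λ=0 and λ=1:
  2·[WFP] = -1/12,   2·[CPL] = -1/26·λ + 1/26
So [WFP]:[CPL] = (-1/12) / (-1/26·λ + 1/26). Setting this equal to 13/9:
  -1/12 = 13/9·(-1/26·λ + 1/26)  ⇒  λ = 5/2
Then r = λ/(1−λ) = (5/2)/(-3/2) = -5/3. Check: with r = -5/3, C = (-4, 25/4) and [WFP]:[CPL] = 13/9 as required.

r = -5/3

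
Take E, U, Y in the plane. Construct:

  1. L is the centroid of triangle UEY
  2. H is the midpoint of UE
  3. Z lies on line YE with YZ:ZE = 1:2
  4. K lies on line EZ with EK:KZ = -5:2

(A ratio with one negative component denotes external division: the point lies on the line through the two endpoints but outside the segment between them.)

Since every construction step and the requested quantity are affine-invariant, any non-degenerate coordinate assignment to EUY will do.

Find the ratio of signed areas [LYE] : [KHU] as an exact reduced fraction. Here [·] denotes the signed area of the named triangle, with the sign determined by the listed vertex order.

Set E = (0, 0), U = (1, 0), Y = (0, 1); any affine frame gives the same invariant.
1. L is the centroid of triangle UEY ⇒ L = (1/3, 1/3)
2. H is the midpoint of UE ⇒ H = (1/2, 0)
3. Z lies on line YE with YZ:ZE = 1:2 ⇒ Z = (0, 2/3)
4. K lies on line EZ with EK:KZ = -5:2 ⇒ K = (0, 10/9)
2·[LYE] = 1/3, 2·[KHU] = 5/9
[LYE]:[KHU] = 1/3:5/9 = 3/5

[LYE]:[KHU] = 3/5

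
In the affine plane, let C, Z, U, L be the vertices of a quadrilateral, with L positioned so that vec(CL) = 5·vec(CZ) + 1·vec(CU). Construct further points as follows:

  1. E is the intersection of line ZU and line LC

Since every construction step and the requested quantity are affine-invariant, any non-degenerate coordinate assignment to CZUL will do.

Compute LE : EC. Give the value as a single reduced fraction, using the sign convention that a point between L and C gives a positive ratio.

LE:EC = 5

Assign C = (0, 0), Z = (1, 0), U = (0, 1), L = (5, 1) — the answer is frame-independent, so this choice is without loss of generality.
1. E is the intersection of line ZU and line LC ⇒ E = (5/6, 1/6)
E = L + t·(C−L) with t = 5/6, so LE:EC = t:(1−t) = 5/6:1/6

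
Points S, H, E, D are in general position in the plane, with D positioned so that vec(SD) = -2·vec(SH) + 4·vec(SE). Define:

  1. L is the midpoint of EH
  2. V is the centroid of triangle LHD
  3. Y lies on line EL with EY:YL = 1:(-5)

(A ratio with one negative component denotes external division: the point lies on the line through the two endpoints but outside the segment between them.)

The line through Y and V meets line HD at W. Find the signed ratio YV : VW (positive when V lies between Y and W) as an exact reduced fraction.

Work in coordinates with S = (0, 0), H = (1, 0), E = (0, 1), D = (-2, 4).
1. L is the midpoint of EH ⇒ L = (1/2, 1/2)
2. V is the centroid of triangle LHD ⇒ V = (-1/6, 3/2)
3. Y lies on line EL with EY:YL = 1:(-5) ⇒ Y = (-1/8, 9/8)
line YV meets HD at W = (-4/23, 36/23)
V = Y + t·(W−Y) with t = 23/27, so YV:VW = 23/27:4/27

YV:VW = 23/4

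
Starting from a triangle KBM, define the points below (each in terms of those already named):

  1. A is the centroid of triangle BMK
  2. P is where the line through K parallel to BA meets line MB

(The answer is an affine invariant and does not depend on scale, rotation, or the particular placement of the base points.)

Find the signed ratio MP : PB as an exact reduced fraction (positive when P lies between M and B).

Assign K = (0, 0), B = (1, 0), M = (0, 1) — the answer is frame-independent, so this choice is without loss of generality.
1. A is the centroid of triangle BMK ⇒ A = (1/3, 1/3)
2. P is where the line through K parallel to BA meets line MB ⇒ P = (2, -1)
P = M + t·(B−M) with t = 2, so MP:PB = t:(1−t) = 2:-1

MP:PB = -2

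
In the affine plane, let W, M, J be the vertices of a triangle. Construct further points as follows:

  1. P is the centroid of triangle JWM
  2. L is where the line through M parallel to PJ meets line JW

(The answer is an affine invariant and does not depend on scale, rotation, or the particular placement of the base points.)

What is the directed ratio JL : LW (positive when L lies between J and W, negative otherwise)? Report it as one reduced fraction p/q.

JL:LW = -1/2

Work in coordinates with W = (0, 0), M = (1, 0), J = (0, 1).
1. P is the centroid of triangle JWM ⇒ P = (1/3, 1/3)
2. L is where the line through M parallel to PJ meets line JW ⇒ L = (0, 2)
L = J + t·(W−J) with t = -1, so JL:LW = t:(1−t) = -1:2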